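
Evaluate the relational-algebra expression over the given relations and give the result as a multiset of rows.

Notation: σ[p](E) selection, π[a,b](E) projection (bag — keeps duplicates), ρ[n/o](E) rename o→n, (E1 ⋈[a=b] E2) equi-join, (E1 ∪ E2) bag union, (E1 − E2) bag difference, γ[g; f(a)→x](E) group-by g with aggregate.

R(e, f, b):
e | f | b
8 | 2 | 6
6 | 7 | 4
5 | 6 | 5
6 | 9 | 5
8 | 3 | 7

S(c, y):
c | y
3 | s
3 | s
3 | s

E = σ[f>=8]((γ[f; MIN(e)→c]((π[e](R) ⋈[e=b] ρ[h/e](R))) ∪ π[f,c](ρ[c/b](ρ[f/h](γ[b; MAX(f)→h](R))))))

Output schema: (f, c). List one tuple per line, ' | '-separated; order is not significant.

Subexpression sizes:
  R → 5
  π[e](R) → 5
  R → 5
  ρ[h/e](R) → 5
  (π[e](R) ⋈[e=b] ρ[h/e](R)) → 4
  γ[f; MIN(e)→c]((π[e](R) ⋈[e=b] ρ[h/e](R))) → 3
  R → 5
  γ[b; MAX(f)→h](R) → 4
  ρ[f/h](γ[b; MAX(f)→h](R)) → 4
  ρ[c/b](ρ[f/h](γ[b; MAX(f)→h](R))) → 4
  π[f,c](ρ[c/b](ρ[f/h](γ[b; MAX(f)→h](R)))) → 4
  (γ[f; MIN(e)→c]((π[e](R) ⋈[e=b] ρ[h/e](R))) ∪ π[f,c](ρ[c/b](ρ[f/h](γ[b; MAX(f)→h](R))))) → 7
  σ[f>=8]((γ[f; MIN(e)→c]((π[e](R) ⋈[e=b] ρ[h/e](R))) ∪ π[f,c](ρ[c/b](ρ[f/h](γ[b; MAX(f)→h](R)))))) → 2

== RESULT ==
f | c
9 | 5
9 | 5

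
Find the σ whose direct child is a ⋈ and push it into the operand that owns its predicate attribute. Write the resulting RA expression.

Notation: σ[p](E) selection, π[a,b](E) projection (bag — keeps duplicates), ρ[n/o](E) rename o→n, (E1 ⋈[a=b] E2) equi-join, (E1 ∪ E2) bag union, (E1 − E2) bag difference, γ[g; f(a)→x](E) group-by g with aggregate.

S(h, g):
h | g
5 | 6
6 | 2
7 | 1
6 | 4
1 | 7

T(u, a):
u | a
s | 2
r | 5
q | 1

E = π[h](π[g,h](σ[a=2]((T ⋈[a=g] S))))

σ filters on a, owned by the left side.
E' = π[h](π[g,h]((σ[a=2](T) ⋈[a=g] S)))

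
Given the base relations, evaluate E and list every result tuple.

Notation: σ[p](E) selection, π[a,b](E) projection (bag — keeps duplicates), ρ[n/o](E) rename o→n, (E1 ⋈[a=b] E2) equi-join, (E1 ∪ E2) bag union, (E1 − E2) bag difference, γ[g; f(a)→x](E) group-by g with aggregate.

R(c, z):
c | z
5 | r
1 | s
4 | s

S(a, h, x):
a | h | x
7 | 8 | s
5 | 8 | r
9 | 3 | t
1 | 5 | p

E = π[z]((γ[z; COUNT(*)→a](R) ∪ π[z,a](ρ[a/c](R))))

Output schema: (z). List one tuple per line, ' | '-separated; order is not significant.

Row counts bottom-up:
  R → 3
  γ[z; COUNT(*)→a](R) → 2
  R → 3
  ρ[a/c](R) → 3
  π[z,a](ρ[a/c](R)) → 3
  (γ[z; COUNT(*)→a](R) ∪ π[z,a](ρ[a/c](R))) → 5
  π[z]((γ[z; COUNT(*)→a](R) ∪ π[z,a](ρ[a/c](R)))) → 5

== RESULT ==
z
r
r
s
s
s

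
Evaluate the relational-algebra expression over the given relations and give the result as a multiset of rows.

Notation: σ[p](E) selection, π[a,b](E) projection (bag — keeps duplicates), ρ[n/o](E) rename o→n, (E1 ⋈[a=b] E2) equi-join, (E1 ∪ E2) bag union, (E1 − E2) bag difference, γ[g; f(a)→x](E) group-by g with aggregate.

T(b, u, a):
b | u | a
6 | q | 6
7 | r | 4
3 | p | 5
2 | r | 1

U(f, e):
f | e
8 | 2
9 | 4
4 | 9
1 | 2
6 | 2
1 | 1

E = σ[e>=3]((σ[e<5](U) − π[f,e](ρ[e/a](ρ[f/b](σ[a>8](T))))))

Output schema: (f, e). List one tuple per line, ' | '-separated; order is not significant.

Subexpression sizes:
  U → 6
  σ[e<5](U) → 5
  T → 4
  σ[a>8](T) → 0
  ρ[f/b](σ[a>8](T)) → 0
  ρ[e/a](ρ[f/b](σ[a>8](T))) → 0
  π[f,e](ρ[e/a](ρ[f/b](σ[a>8](T)))) → 0
  (σ[e<5](U) − π[f,e](ρ[e/a](ρ[f/b](σ[a>8](T))))) → 5
  σ[e>=3]((σ[e<5](U) − π[f,e](ρ[e/a](ρ[f/b](σ[a>8](T)))))) → 1

== RESULT ==
f | e
9 | 4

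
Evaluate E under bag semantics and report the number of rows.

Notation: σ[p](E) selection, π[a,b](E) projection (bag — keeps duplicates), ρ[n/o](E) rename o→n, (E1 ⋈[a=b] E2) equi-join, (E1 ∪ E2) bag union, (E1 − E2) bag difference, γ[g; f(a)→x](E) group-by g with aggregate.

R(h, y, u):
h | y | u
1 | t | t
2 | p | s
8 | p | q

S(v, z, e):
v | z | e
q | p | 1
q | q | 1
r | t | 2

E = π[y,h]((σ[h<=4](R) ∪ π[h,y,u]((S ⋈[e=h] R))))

Row counts bottom-up:
  R → 3
  σ[h<=4](R) → 2
  S → 3
  R → 3
  (S ⋈[e=h] R) → 3
  π[h,y,u]((S ⋈[e=h] R)) → 3
  (σ[h<=4](R) ∪ π[h,y,u]((S ⋈[e=h] R))) → 5
  π[y,h]((σ[h<=4](R) ∪ π[h,y,u]((S ⋈[e=h] R)))) → 5

|E| = 5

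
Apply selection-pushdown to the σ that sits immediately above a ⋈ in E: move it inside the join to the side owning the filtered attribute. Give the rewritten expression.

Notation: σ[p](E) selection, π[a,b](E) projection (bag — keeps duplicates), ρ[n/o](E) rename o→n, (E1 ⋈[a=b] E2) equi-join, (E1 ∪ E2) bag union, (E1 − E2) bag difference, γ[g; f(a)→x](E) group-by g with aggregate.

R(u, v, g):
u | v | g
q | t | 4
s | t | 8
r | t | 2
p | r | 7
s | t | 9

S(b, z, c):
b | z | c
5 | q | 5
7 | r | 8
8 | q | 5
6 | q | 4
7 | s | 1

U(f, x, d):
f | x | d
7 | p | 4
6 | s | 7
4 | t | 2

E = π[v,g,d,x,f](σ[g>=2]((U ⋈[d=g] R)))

σ filters on g, owned by the right side.
E' = π[v,g,d,x,f]((U ⋈[d=g] σ[g>=2](R)))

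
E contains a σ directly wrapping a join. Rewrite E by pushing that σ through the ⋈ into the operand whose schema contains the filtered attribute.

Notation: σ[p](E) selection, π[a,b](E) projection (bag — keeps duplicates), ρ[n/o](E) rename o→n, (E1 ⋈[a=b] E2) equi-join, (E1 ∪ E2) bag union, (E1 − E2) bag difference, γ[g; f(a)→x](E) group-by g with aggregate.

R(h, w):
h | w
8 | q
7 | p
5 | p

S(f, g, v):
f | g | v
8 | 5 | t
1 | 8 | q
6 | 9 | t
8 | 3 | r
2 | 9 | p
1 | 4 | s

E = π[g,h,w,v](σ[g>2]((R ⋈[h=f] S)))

σ filters on g, owned by the right side.
E' = π[g,h,w,v]((R ⋈[h=f] σ[g>2](S)))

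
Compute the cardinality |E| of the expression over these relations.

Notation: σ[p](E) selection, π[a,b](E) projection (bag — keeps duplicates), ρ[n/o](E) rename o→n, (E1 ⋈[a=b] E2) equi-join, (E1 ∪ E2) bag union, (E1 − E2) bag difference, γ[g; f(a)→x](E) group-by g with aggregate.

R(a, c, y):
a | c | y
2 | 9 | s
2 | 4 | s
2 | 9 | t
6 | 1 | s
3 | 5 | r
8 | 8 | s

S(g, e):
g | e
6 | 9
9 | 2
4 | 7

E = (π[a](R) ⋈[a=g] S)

Per-node cardinality:
  R → 6
  π[a](R) → 6
  S → 3
  (π[a](R) ⋈[a=g] S) → 1

|E| = 1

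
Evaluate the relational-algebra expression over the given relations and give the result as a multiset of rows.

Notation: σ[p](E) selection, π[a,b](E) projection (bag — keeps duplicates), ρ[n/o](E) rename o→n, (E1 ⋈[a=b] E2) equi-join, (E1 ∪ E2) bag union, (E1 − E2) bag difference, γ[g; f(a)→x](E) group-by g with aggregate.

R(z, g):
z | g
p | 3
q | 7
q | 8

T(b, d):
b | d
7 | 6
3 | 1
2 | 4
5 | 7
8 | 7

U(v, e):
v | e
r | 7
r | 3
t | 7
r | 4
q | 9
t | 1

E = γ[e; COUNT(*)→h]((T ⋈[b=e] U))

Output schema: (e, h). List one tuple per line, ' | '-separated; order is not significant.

Subexpression sizes:
  T → 5
  U → 6
  (T ⋈[b=e] U) → 3
  γ[e; COUNT(*)→h]((T ⋈[b=e] U)) → 2

== RESULT ==
e | h
3 | 1
7 | 2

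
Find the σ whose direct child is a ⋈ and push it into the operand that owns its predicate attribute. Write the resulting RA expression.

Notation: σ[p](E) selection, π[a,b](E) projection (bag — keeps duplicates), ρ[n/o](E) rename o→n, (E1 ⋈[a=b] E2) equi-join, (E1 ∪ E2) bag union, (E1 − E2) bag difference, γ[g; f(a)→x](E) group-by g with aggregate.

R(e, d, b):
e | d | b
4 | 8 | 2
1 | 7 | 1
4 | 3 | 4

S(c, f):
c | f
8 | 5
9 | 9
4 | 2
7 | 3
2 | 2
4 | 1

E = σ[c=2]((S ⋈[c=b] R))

σ filters on c, owned by the left side.
E' = (σ[c=2](S) ⋈[c=b] R)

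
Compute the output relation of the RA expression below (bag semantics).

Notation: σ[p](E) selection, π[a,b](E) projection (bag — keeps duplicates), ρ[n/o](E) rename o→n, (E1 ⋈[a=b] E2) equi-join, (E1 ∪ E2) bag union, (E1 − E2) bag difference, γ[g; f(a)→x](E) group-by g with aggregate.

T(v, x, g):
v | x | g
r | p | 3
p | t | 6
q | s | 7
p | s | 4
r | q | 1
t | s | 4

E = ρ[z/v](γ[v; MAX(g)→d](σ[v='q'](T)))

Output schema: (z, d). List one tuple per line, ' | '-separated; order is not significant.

Stepwise |·|:
  T → 6
  σ[v='q'](T) → 1
  γ[v; MAX(g)→d](σ[v='q'](T)) → 1
  ρ[z/v](γ[v; MAX(g)→d](σ[v='q'](T))) → 1

== RESULT ==
z | d
q | 7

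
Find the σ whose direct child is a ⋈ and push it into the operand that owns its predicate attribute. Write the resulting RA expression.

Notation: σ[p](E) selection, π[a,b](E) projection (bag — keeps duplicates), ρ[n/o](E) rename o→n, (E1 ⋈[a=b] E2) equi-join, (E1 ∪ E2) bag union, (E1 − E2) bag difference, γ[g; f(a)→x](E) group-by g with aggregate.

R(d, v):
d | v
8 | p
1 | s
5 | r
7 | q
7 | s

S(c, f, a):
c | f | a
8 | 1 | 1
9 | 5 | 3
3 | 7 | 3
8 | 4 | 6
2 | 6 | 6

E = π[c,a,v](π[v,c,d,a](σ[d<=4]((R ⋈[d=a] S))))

σ filters on d, owned by the left side.
E' = π[c,a,v](π[v,c,d,a]((σ[d<=4](R) ⋈[d=a] S)))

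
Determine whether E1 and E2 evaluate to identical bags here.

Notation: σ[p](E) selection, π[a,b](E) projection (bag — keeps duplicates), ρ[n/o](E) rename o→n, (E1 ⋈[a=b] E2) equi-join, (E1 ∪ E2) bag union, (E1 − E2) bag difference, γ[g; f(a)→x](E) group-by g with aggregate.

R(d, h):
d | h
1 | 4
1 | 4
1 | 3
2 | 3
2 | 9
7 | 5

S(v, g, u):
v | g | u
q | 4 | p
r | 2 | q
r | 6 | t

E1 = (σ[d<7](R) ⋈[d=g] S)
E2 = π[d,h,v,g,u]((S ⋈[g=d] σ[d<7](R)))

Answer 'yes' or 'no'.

E1 subexpression sizes:
  R → 6
  σ[d<7](R) → 5
  S → 3
  (σ[d<7](R) ⋈[d=g] S) → 2
E2 subexpression sizes:
  S → 3
  R → 6
  σ[d<7](R) → 5
  (S ⋈[g=d] σ[d<7](R)) → 2
  π[d,h,v,g,u]((S ⋈[g=d] σ[d<7](R))) → 2

E1 and E2 produce the same multiset:
d | h | v | g | u
2 | 3 | r | 2 | q
2 | 9 | r | 2 | q

yes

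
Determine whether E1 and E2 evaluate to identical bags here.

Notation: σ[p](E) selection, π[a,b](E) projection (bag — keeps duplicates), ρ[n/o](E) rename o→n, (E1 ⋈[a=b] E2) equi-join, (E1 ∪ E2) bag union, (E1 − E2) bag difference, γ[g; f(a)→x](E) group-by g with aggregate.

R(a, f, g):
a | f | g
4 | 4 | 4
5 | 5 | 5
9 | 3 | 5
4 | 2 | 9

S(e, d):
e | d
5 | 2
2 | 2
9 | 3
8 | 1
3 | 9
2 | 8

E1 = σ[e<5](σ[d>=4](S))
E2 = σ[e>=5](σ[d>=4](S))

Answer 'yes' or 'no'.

E1 per-node cardinality:
  S → 6
  σ[d>=4](S) → 2
  σ[e<5](σ[d>=4](S)) → 2
E2 per-node cardinality:
  S → 6
  σ[d>=4](S) → 2
  σ[e>=5](σ[d>=4](S)) → 0

E1 result:
e | d
2 | 8
3 | 9
E2 result:
e | d
(0 rows)
Witness: (3, 9) appears 1× in E1 but 0× in E2.

no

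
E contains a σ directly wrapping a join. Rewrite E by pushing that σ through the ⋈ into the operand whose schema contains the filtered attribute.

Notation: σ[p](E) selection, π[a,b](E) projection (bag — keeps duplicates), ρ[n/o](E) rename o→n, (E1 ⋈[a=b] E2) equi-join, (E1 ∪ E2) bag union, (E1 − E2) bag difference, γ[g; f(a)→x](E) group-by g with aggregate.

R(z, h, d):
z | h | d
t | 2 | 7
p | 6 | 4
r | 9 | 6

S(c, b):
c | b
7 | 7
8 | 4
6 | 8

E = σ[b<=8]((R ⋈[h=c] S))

σ filters on b, owned by the right side.
E' = (R ⋈[h=c] σ[b<=8](S))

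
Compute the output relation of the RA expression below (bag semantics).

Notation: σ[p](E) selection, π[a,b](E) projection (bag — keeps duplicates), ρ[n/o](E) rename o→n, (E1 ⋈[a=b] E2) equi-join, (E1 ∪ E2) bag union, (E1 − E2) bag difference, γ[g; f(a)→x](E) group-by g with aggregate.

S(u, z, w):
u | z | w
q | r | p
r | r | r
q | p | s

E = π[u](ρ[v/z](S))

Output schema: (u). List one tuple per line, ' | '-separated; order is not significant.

Subexpression sizes:
  S → 3
  ρ[v/z](S) → 3
  π[u](ρ[v/z](S)) → 3

== RESULT ==
u
q
q
r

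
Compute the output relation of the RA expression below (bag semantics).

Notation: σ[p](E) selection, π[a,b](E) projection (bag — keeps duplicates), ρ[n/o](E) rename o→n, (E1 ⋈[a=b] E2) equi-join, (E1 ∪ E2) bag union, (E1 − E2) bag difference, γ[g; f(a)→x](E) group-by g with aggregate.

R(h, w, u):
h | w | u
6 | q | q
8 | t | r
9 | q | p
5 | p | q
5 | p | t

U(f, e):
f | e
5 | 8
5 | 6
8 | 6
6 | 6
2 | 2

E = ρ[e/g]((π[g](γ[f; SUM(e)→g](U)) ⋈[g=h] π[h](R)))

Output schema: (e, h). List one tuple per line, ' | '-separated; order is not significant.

Per-node cardinality:
  U → 5
  γ[f; SUM(e)→g](U) → 4
  π[g](γ[f; SUM(e)→g](U)) → 4
  R → 5
  π[h](R) → 5
  (π[g](γ[f; SUM(e)→g](U)) ⋈[g=h] π[h](R)) → 2
  ρ[e/g]((π[g](γ[f; SUM(e)→g](U)) ⋈[g=h] π[h](R))) → 2

== RESULT ==
e | h
6 | 6
6 | 6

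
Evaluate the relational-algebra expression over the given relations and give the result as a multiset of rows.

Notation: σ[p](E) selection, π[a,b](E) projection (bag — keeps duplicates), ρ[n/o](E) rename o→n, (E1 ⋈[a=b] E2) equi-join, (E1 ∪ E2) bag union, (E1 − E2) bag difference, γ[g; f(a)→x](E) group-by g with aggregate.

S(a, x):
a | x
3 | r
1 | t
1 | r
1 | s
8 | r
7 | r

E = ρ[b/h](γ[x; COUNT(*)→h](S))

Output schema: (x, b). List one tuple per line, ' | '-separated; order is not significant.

Row counts bottom-up:
  S → 6
  γ[x; COUNT(*)→h](S) → 3
  ρ[b/h](γ[x; COUNT(*)→h](S)) → 3

== RESULT ==
x | b
r | 4
s | 1
t | 1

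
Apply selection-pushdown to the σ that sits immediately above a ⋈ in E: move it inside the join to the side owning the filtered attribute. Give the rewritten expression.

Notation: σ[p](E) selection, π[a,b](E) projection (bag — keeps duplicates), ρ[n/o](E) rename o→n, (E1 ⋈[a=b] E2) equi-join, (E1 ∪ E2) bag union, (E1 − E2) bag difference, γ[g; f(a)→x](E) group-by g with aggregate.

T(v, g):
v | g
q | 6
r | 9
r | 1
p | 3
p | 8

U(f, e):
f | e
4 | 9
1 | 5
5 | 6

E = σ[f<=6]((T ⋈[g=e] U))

σ filters on f, owned by the right side.
E' = (T ⋈[g=e] σ[f<=6](U))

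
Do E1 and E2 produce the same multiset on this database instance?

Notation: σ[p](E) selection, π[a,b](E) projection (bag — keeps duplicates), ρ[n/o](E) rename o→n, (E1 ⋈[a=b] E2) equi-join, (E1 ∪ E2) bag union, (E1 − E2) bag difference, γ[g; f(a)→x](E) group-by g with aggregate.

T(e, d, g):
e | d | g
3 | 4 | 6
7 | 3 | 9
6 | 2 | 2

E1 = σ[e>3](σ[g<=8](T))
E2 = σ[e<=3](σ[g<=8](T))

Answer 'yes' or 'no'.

E1 subexpression sizes:
  T → 3
  σ[g<=8](T) → 2
  σ[e>3](σ[g<=8](T)) → 1
E2 subexpression sizes:
  T → 3
  σ[g<=8](T) → 2
  σ[e<=3](σ[g<=8](T)) → 1

E1 result:
e | d | g
6 | 2 | 2
E2 result:
e | d | g
3 | 4 | 6
Witness: (6, 2, 2) appears 1× in E1 but 0× in E2.

no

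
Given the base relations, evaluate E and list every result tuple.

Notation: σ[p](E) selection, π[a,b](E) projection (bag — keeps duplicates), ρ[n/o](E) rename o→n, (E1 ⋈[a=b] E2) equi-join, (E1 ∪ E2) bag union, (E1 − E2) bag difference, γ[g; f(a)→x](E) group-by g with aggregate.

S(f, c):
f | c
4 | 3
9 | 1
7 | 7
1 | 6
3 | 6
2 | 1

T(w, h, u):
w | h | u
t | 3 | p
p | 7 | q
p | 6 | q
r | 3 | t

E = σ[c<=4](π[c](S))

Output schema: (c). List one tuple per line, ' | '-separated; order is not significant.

Row counts bottom-up:
  S → 6
  π[c](S) → 6
  σ[c<=4](π[c](S)) → 3

== RESULT ==
c
1
1
3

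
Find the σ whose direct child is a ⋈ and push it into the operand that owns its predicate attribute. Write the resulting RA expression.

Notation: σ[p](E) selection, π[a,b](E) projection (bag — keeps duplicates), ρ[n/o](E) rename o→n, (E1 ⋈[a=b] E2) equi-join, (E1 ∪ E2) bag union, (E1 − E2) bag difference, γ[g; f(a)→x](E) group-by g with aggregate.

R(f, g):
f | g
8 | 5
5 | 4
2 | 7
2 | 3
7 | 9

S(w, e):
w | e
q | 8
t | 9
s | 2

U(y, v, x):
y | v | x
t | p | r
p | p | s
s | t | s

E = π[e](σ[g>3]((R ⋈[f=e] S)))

σ filters on g, owned by the left side.
E' = π[e]((σ[g>3](R) ⋈[f=e] S))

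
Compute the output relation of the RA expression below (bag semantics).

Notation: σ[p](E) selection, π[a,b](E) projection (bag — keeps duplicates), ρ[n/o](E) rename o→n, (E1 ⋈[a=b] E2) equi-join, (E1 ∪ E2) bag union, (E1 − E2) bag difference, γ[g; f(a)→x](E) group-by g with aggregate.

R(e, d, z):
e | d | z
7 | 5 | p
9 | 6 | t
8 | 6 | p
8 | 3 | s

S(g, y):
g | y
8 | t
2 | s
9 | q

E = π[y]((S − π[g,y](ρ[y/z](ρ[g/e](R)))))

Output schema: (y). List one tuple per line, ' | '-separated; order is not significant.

Stepwise |·|:
  S → 3
  R → 4
  ρ[g/e](R) → 4
  ρ[y/z](ρ[g/e](R)) → 4
  π[g,y](ρ[y/z](ρ[g/e](R))) → 4
  (S − π[g,y](ρ[y/z](ρ[g/e](R)))) → 3
  π[y]((S − π[g,y](ρ[y/z](ρ[g/e](R))))) → 3

== RESULT ==
y
q
s
t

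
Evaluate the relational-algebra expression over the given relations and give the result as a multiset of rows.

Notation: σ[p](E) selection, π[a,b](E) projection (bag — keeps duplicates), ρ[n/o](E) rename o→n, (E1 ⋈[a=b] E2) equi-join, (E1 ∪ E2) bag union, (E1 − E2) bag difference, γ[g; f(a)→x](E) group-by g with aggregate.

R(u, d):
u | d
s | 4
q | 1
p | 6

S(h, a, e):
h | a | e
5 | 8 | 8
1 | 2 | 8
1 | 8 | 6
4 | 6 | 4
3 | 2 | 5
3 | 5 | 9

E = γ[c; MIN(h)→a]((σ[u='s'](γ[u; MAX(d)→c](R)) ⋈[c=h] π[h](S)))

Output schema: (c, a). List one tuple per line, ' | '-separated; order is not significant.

Stepwise |·|:
  R → 3
  γ[u; MAX(d)→c](R) → 3
  σ[u='s'](γ[u; MAX(d)→c](R)) → 1
  S → 6
  π[h](S) → 6
  (σ[u='s'](γ[u; MAX(d)→c](R)) ⋈[c=h] π[h](S)) → 1
  γ[c; MIN(h)→a]((σ[u='s'](γ[u; MAX(d)→c](R)) ⋈[c=h] π[h](S))) → 1

== RESULT ==
c | a
4 | 4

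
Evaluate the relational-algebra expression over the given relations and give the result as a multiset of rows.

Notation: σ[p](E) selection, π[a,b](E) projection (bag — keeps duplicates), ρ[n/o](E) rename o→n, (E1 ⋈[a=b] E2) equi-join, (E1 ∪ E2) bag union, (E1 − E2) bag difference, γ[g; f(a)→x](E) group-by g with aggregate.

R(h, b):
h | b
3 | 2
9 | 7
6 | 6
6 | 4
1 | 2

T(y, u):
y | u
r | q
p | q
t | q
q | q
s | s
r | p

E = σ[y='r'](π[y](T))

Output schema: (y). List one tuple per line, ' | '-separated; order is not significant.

Row counts bottom-up:
  T → 6
  π[y](T) → 6
  σ[y='r'](π[y](T)) → 2

== RESULT ==
y
r
r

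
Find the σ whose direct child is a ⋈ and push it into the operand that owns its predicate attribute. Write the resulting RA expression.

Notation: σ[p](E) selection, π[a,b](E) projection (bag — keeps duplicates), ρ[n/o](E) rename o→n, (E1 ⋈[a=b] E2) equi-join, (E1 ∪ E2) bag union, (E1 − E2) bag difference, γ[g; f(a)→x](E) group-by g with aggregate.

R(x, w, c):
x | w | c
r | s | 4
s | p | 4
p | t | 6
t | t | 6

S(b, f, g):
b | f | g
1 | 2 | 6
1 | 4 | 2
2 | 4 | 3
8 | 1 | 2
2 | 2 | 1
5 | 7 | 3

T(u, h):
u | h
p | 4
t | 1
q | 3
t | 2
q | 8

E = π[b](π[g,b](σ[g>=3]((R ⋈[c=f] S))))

σ filters on g, owned by the right side.
E' = π[b](π[g,b]((R ⋈[c=f] σ[g>=3](S))))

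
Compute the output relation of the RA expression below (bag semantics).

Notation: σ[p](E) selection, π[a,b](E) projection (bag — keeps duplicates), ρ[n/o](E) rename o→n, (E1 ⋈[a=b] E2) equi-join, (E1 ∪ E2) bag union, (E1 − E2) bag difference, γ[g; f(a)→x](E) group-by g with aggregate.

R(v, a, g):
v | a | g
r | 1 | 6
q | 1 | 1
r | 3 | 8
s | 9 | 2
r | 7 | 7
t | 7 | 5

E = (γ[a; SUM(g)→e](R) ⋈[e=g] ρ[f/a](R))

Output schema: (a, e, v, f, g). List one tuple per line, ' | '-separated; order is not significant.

Stepwise |·|:
  R → 6
  γ[a; SUM(g)→e](R) → 4
  R → 6
  ρ[f/a](R) → 6
  (γ[a; SUM(g)→e](R) ⋈[e=g] ρ[f/a](R)) → 3

== RESULT ==
a | e | v | f | g
1 | 7 | r | 7 | 7
3 | 8 | r | 3 | 8
9 | 2 | s | 9 | 2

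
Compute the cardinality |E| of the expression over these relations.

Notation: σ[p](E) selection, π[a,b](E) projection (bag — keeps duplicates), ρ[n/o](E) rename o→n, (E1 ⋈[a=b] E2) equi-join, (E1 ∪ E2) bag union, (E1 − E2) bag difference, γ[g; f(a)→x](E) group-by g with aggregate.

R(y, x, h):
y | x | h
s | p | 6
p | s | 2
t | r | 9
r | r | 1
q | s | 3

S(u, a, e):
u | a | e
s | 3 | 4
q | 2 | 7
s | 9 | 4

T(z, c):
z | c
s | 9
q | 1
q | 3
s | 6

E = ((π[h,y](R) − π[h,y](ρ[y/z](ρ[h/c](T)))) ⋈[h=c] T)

Row counts bottom-up:
  R → 5
  π[h,y](R) → 5
  T → 4
  ρ[h/c](T) → 4
  ρ[y/z](ρ[h/c](T)) → 4
  π[h,y](ρ[y/z](ρ[h/c](T))) → 4
  (π[h,y](R) − π[h,y](ρ[y/z](ρ[h/c](T)))) → 3
  T → 4
  ((π[h,y](R) − π[h,y](ρ[y/z](ρ[h/c](T)))) ⋈[h=c] T) → 2

|E| = 2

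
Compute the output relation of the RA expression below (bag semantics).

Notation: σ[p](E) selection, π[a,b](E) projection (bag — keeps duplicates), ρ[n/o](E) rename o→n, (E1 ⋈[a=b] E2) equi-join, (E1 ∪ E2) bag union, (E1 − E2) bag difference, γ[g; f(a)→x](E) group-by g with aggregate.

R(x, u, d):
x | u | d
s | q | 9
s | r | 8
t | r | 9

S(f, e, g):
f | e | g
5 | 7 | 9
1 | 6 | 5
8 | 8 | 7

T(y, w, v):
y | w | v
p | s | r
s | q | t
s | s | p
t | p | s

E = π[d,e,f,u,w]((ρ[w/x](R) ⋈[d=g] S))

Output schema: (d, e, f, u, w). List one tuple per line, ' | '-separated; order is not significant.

Subexpression sizes:
  R → 3
  ρ[w/x](R) → 3
  S → 3
  (ρ[w/x](R) ⋈[d=g] S) → 2
  π[d,e,f,u,w]((ρ[w/x](R) ⋈[d=g] S)) → 2

== RESULT ==
d | e | f | u | w
9 | 7 | 5 | q | s
9 | 7 | 5 | r | t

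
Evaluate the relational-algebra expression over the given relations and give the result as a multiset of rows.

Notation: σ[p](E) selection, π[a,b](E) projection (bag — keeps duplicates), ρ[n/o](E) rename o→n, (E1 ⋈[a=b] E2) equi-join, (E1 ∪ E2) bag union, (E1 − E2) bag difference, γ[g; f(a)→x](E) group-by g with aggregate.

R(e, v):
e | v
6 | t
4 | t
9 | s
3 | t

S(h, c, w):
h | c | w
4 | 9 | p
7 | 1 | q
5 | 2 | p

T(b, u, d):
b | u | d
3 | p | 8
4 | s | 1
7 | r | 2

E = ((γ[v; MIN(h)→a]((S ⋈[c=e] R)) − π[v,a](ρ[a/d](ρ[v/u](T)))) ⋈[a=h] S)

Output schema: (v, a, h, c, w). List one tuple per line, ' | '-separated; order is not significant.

Row counts bottom-up:
  S → 3
  R → 4
  (S ⋈[c=e] R) → 1
  γ[v; MIN(h)→a]((S ⋈[c=e] R)) → 1
  T → 3
  ρ[v/u](T) → 3
  ρ[a/d](ρ[v/u](T)) → 3
  π[v,a](ρ[a/d](ρ[v/u](T))) → 3
  (γ[v; MIN(h)→a]((S ⋈[c=e] R)) − π[v,a](ρ[a/d](ρ[v/u](T)))) → 1
  S → 3
  ((γ[v; MIN(h)→a]((S ⋈[c=e] R)) − π[v,a](ρ[a/d](ρ[v/u](T)))) ⋈[a=h] S) → 1

== RESULT ==
v | a | h | c | w
s | 4 | 4 | 9 | p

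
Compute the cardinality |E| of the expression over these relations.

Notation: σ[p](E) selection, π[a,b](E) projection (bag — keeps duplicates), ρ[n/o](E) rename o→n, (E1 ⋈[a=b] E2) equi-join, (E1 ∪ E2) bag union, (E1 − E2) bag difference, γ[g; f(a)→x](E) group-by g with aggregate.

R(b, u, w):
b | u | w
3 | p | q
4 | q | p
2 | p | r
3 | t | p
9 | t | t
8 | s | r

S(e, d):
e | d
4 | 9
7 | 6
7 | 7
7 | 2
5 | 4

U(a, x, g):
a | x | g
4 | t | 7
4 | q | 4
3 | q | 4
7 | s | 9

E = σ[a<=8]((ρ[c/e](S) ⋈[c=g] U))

Row counts bottom-up:
  S → 5
  ρ[c/e](S) → 5
  U → 4
  (ρ[c/e](S) ⋈[c=g] U) → 5
  σ[a<=8]((ρ[c/e](S) ⋈[c=g] U)) → 5

|E| = 5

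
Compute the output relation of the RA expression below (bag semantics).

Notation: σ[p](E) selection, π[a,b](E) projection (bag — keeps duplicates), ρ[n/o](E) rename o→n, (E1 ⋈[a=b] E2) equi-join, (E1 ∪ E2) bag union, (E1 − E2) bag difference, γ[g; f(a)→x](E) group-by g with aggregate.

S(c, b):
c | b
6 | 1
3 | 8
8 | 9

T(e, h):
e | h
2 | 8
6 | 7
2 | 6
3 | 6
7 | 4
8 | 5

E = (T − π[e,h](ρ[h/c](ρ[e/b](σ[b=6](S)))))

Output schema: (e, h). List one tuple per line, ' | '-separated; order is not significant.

Subexpression sizes:
  T → 6
  S → 3
  σ[b=6](S) → 0
  ρ[e/b](σ[b=6](S)) → 0
  ρ[h/c](ρ[e/b](σ[b=6](S))) → 0
  π[e,h](ρ[h/c](ρ[e/b](σ[b=6](S)))) → 0
  (T − π[e,h](ρ[h/c](ρ[e/b](σ[b=6](S))))) → 6

== RESULT ==
e | h
2 | 6
2 | 8
3 | 6
6 | 7
7 | 4
8 | 5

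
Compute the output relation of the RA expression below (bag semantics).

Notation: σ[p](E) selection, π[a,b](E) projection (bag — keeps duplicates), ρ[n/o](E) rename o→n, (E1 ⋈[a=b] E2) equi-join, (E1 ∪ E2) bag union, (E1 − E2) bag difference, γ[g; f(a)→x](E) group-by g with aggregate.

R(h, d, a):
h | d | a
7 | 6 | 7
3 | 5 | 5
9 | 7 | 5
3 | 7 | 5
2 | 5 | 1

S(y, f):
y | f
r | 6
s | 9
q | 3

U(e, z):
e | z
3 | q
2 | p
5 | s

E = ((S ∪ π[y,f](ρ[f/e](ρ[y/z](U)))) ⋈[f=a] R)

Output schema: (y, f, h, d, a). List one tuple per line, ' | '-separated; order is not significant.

Stepwise |·|:
  S → 3
  U → 3
  ρ[y/z](U) → 3
  ρ[f/e](ρ[y/z](U)) → 3
  π[y,f](ρ[f/e](ρ[y/z](U))) → 3
  (S ∪ π[y,f](ρ[f/e](ρ[y/z](U)))) → 6
  R → 5
  ((S ∪ π[y,f](ρ[f/e](ρ[y/z](U)))) ⋈[f=a] R) → 3

== RESULT ==
y | f | h | d | a
s | 5 | 3 | 5 | 5
s | 5 | 3 | 7 | 5
s | 5 | 9 | 7 | 5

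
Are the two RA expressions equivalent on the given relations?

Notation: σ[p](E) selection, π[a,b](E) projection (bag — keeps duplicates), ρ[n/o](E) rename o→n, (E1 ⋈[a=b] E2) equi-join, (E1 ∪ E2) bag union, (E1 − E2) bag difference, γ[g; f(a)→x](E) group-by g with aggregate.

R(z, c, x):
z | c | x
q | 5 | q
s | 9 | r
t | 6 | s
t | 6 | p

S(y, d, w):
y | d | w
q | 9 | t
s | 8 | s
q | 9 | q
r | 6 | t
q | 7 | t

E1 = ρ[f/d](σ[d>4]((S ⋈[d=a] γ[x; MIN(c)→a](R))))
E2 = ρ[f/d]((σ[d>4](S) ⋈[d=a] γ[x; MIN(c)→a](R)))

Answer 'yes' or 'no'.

E1 row counts bottom-up:
  S → 5
  R → 4
  γ[x; MIN(c)→a](R) → 4
  (S ⋈[d=a] γ[x; MIN(c)→a](R)) → 4
  σ[d>4]((S ⋈[d=a] γ[x; MIN(c)→a](R))) → 4
  ρ[f/d](σ[d>4]((S ⋈[d=a] γ[x; MIN(c)→a](R)))) → 4
E2 row counts bottom-up:
  S → 5
  σ[d>4](S) → 5
  R → 4
  γ[x; MIN(c)→a](R) → 4
  (σ[d>4](S) ⋈[d=a] γ[x; MIN(c)→a](R)) → 4
  ρ[f/d]((σ[d>4](S) ⋈[d=a] γ[x; MIN(c)→a](R))) → 4

E1 and E2 produce the same multiset:
y | f | w | x | a
q | 9 | q | r | 9
q | 9 | t | r | 9
r | 6 | t | p | 6
r | 6 | t | s | 6

yes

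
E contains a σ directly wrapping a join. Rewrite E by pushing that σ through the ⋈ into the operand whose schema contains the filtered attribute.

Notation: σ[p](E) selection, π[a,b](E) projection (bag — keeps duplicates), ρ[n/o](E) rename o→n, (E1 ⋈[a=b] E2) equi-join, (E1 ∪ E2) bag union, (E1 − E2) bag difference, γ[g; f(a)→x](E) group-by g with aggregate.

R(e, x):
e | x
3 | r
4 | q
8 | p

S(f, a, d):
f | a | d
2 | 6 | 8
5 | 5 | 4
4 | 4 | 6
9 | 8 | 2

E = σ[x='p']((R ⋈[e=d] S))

σ filters on x, owned by the left side.
E' = (σ[x='p'](R) ⋈[e=d] S)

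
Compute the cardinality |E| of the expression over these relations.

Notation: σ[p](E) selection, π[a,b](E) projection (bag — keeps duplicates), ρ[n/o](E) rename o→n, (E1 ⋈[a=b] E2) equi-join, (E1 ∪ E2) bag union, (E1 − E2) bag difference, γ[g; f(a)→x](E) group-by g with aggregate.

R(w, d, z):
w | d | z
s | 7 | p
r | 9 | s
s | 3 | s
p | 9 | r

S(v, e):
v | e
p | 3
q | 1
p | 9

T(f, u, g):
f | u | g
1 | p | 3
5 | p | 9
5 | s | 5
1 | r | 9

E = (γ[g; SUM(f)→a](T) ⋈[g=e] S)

Row counts bottom-up:
  T → 4
  γ[g; SUM(f)→a](T) → 3
  S → 3
  (γ[g; SUM(f)→a](T) ⋈[g=e] S) → 2

|E| = 2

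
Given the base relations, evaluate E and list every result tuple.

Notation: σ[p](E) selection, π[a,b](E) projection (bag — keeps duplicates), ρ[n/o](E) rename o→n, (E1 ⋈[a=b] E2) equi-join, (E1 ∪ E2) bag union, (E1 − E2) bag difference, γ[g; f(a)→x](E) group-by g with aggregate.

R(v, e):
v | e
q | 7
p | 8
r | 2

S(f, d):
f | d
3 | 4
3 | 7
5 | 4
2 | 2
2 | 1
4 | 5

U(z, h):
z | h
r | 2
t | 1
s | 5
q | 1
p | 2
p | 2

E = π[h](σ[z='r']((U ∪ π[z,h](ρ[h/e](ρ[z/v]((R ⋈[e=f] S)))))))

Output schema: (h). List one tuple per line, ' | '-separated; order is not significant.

Row counts bottom-up:
  U → 6
  R → 3
  S → 6
  (R ⋈[e=f] S) → 2
  ρ[z/v]((R ⋈[e=f] S)) → 2
  ρ[h/e](ρ[z/v]((R ⋈[e=f] S))) → 2
  π[z,h](ρ[h/e](ρ[z/v]((R ⋈[e=f] S)))) → 2
  (U ∪ π[z,h](ρ[h/e](ρ[z/v]((R ⋈[e=f] S))))) → 8
  σ[z='r']((U ∪ π[z,h](ρ[h/e](ρ[z/v]((R ⋈[e=f] S)))))) → 3
  π[h](σ[z='r']((U ∪ π[z,h](ρ[h/e](ρ[z/v]((R ⋈[e=f] S))))))) → 3

== RESULT ==
h
2
2
2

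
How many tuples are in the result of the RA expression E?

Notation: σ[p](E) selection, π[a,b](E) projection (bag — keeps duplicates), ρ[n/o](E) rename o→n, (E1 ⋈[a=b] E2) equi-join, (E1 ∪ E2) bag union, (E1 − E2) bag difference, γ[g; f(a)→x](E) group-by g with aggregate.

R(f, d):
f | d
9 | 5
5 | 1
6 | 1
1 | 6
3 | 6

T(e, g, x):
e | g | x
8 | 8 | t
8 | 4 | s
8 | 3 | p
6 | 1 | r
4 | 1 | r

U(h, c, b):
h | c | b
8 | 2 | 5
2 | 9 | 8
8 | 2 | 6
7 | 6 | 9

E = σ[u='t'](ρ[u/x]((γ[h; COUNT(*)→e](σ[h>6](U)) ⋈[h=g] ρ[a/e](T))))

Row counts bottom-up:
  U → 4
  σ[h>6](U) → 3
  γ[h; COUNT(*)→e](σ[h>6](U)) → 2
  T → 5
  ρ[a/e](T) → 5
  (γ[h; COUNT(*)→e](σ[h>6](U)) ⋈[h=g] ρ[a/e](T)) → 1
  ρ[u/x]((γ[h; COUNT(*)→e](σ[h>6](U)) ⋈[h=g] ρ[a/e](T))) → 1
  σ[u='t'](ρ[u/x]((γ[h; COUNT(*)→e](σ[h>6](U)) ⋈[h=g] ρ[a/e](T)))) → 1

|E| = 1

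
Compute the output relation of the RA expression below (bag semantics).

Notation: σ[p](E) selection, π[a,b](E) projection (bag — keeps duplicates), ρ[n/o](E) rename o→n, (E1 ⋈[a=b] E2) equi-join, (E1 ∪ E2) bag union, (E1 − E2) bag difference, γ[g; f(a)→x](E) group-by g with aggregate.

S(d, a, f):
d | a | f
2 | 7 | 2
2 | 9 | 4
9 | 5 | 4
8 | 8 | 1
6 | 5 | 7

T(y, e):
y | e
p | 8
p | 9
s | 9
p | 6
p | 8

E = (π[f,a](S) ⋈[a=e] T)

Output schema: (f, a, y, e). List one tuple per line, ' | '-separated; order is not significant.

Stepwise |·|:
  S → 5
  π[f,a](S) → 5
  T → 5
  (π[f,a](S) ⋈[a=e] T) → 4

== RESULT ==
f | a | y | e
1 | 8 | p | 8
1 | 8 | p | 8
4 | 9 | p | 9
4 | 9 | s | 9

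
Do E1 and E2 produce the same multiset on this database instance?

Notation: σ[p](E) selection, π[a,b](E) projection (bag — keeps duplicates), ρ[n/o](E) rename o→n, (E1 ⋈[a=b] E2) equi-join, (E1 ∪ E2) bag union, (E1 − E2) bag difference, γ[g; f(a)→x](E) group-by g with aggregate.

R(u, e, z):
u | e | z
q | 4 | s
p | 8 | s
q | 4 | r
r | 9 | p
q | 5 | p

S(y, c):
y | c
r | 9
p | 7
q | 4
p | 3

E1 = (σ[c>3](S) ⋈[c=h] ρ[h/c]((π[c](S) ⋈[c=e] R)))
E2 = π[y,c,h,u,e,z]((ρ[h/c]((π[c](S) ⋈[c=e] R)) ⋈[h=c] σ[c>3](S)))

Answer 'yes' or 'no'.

E1 subexpression sizes:
  S → 4
  σ[c>3](S) → 3
  S → 4
  π[c](S) → 4
  R → 5
  (π[c](S) ⋈[c=e] R) → 3
  ρ[h/c]((π[c](S) ⋈[c=e] R)) → 3
  (σ[c>3](S) ⋈[c=h] ρ[h/c]((π[c](S) ⋈[c=e] R))) → 3
E2 subexpression sizes:
  S → 4
  π[c](S) → 4
  R → 5
  (π[c](S) ⋈[c=e] R) → 3
  ρ[h/c]((π[c](S) ⋈[c=e] R)) → 3
  S → 4
  σ[c>3](S) → 3
  (ρ[h/c]((π[c](S) ⋈[c=e] R)) ⋈[h=c] σ[c>3](S)) → 3
  π[y,c,h,u,e,z]((ρ[h/c]((π[c](S) ⋈[c=e] R)) ⋈[h=c] σ[c>3](S))) → 3

E1 and E2 produce the same multiset:
y | c | h | u | e | z
q | 4 | 4 | q | 4 | r
q | 4 | 4 | q | 4 | s
r | 9 | 9 | r | 9 | p

yes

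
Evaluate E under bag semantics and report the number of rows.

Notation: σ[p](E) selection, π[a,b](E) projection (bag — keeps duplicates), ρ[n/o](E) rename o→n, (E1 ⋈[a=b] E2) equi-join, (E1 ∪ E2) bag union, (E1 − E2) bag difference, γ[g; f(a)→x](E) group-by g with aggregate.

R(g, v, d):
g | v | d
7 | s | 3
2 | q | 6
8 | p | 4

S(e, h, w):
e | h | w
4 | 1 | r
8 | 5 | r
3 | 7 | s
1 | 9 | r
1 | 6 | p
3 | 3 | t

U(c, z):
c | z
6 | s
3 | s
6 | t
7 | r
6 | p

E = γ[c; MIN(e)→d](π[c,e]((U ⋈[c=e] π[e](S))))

Stepwise |·|:
  U → 5
  S → 6
  π[e](S) → 6
  (U ⋈[c=e] π[e](S)) → 2
  π[c,e]((U ⋈[c=e] π[e](S))) → 2
  γ[c; MIN(e)→d](π[c,e]((U ⋈[c=e] π[e](S)))) → 1

|E| = 1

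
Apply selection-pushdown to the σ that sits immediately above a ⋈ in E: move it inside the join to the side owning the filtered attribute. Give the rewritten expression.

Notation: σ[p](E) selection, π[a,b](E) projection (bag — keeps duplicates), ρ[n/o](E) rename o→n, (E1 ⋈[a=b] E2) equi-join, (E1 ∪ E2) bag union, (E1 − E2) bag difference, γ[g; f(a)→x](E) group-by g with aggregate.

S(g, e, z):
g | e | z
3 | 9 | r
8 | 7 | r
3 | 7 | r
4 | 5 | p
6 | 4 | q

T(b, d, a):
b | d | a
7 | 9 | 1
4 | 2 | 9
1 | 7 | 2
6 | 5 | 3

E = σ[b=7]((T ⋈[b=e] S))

σ filters on b, owned by the left side.
E' = (σ[b=7](T) ⋈[b=e] S)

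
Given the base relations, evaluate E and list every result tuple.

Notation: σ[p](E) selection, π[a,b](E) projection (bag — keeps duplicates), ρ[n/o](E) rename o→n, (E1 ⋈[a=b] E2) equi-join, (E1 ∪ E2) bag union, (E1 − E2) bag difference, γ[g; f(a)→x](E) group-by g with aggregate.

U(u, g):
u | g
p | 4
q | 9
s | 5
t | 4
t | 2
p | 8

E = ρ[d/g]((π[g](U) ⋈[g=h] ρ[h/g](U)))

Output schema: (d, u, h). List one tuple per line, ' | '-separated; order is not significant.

Stepwise |·|:
  U → 6
  π[g](U) → 6
  U → 6
  ρ[h/g](U) → 6
  (π[g](U) ⋈[g=h] ρ[h/g](U)) → 8
  ρ[d/g]((π[g](U) ⋈[g=h] ρ[h/g](U))) → 8

== RESULT ==
d | u | h
2 | t | 2
4 | p | 4
4 | p | 4
4 | t | 4
4 | t | 4
5 | s | 5
8 | p | 8
9 | q | 9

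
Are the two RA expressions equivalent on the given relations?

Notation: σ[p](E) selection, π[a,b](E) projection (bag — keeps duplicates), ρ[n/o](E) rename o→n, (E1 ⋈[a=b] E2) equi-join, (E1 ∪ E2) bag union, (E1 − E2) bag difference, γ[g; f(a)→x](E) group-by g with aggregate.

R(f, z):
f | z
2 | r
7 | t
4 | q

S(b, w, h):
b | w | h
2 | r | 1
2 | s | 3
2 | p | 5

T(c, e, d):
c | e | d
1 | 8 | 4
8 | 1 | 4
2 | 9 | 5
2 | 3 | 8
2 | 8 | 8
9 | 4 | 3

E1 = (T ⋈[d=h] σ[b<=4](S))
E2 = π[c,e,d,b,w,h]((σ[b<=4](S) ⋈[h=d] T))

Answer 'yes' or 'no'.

E1 subexpression sizes:
  T → 6
  S → 3
  σ[b<=4](S) → 3
  (T ⋈[d=h] σ[b<=4](S)) → 2
E2 subexpression sizes:
  S → 3
  σ[b<=4](S) → 3
  T → 6
  (σ[b<=4](S) ⋈[h=d] T) → 2
  π[c,e,d,b,w,h]((σ[b<=4](S) ⋈[h=d] T)) → 2

E1 and E2 produce the same multiset:
c | e | d | b | w | h
2 | 9 | 5 | 2 | p | 5
9 | 4 | 3 | 2 | s | 3

yes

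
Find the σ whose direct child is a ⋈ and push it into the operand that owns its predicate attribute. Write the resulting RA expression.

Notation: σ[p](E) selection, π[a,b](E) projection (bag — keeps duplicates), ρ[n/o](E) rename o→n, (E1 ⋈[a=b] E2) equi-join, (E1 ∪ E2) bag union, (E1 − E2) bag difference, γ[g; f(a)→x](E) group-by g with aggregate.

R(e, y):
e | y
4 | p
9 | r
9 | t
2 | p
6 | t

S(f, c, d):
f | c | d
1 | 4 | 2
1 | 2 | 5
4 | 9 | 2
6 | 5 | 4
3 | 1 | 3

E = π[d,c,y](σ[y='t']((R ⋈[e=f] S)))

σ filters on y, owned by the left side.
E' = π[d,c,y]((σ[y='t'](R) ⋈[e=f] S))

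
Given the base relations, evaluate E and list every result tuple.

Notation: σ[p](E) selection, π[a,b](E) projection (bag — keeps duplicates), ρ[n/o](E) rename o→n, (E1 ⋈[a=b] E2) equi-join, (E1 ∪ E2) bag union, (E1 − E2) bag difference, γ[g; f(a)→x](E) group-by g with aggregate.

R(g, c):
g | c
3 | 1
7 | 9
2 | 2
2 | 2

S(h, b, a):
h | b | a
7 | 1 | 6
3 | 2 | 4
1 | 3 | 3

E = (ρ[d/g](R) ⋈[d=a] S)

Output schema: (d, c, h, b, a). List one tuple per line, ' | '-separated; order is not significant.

Subexpression sizes:
  R → 4
  ρ[d/g](R) → 4
  S → 3
  (ρ[d/g](R) ⋈[d=a] S) → 1

== RESULT ==
d | c | h | b | a
3 | 1 | 1 | 3 | 3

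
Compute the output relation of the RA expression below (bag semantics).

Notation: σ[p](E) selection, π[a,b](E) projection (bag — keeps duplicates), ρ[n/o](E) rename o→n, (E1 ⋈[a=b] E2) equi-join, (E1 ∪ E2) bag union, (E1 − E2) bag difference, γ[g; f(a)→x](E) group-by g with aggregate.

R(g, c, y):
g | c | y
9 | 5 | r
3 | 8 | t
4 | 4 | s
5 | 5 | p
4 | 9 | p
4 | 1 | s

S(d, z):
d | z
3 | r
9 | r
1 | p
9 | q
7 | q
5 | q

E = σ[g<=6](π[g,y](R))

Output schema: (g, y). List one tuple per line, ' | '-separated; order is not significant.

Row counts bottom-up:
  R → 6
  π[g,y](R) → 6
  σ[g<=6](π[g,y](R)) → 5

== RESULT ==
g | y
3 | t
4 | p
4 | s
4 | s
5 | p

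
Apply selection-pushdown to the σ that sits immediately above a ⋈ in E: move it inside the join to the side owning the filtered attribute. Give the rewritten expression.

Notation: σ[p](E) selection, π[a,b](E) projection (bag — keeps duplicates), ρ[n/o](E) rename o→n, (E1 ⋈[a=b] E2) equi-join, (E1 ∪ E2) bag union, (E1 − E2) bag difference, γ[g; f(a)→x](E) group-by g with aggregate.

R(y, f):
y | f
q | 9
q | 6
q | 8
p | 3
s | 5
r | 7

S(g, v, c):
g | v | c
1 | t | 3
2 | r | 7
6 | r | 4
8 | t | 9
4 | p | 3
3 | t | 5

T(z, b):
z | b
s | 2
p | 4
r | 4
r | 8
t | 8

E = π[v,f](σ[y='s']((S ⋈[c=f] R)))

σ filters on y, owned by the right side.
E' = π[v,f]((S ⋈[c=f] σ[y='s'](R)))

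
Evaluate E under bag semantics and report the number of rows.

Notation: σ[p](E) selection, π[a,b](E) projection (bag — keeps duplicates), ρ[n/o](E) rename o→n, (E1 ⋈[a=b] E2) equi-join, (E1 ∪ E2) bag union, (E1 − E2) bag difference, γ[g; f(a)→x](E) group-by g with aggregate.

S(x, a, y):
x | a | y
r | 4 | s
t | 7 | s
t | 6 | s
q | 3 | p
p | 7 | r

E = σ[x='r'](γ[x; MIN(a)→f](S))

Stepwise |·|:
  S → 5
  γ[x; MIN(a)→f](S) → 4
  σ[x='r'](γ[x; MIN(a)→f](S)) → 1

|E| = 1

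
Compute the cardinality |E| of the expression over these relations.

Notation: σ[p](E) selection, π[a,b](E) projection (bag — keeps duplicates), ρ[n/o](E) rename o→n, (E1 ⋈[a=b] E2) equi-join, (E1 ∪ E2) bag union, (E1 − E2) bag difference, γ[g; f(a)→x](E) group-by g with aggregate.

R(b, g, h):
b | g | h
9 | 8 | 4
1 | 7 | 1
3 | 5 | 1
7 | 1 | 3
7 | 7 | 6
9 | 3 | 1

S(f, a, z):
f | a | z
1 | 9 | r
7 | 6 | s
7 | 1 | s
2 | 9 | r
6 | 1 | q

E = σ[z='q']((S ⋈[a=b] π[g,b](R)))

Subexpression sizes:
  S → 5
  R → 6
  π[g,b](R) → 6
  (S ⋈[a=b] π[g,b](R)) → 6
  σ[z='q']((S ⋈[a=b] π[g,b](R))) → 1

|E| = 1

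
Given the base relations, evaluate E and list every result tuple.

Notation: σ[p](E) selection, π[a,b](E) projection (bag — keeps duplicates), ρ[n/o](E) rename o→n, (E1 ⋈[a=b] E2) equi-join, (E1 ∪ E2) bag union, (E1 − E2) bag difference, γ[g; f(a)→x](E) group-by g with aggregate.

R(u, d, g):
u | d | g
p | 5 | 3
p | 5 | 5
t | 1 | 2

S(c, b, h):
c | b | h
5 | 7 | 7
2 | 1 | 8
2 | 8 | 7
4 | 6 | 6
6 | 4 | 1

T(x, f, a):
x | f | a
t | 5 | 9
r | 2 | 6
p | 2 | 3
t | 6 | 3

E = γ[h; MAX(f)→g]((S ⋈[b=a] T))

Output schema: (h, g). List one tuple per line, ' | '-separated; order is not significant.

Row counts bottom-up:
  S → 5
  T → 4
  (S ⋈[b=a] T) → 1
  γ[h; MAX(f)→g]((S ⋈[b=a] T)) → 1

== RESULT ==
h | g
6 | 2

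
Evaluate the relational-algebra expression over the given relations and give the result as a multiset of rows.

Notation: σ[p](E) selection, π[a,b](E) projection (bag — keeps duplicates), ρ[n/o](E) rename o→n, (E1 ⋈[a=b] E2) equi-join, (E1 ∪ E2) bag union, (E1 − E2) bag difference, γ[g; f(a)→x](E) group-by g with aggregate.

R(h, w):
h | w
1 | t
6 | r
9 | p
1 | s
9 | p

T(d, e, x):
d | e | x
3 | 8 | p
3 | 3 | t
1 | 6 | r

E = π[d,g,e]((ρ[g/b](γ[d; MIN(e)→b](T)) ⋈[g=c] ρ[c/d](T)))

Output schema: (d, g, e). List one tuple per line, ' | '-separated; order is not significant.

Stepwise |·|:
  T → 3
  γ[d; MIN(e)→b](T) → 2
  ρ[g/b](γ[d; MIN(e)→b](T)) → 2
  T → 3
  ρ[c/d](T) → 3
  (ρ[g/b](γ[d; MIN(e)→b](T)) ⋈[g=c] ρ[c/d](T)) → 2
  π[d,g,e]((ρ[g/b](γ[d; MIN(e)→b](T)) ⋈[g=c] ρ[c/d](T))) → 2

== RESULT ==
d | g | e
3 | 3 | 3
3 | 3 | 8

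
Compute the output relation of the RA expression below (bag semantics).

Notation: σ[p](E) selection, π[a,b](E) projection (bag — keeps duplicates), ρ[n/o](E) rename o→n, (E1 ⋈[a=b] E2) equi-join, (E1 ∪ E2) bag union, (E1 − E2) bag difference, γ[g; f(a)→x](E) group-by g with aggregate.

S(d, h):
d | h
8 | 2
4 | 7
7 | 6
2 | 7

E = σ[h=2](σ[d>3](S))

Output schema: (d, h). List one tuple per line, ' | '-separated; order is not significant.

Subexpression sizes:
  S → 4
  σ[d>3](S) → 3
  σ[h=2](σ[d>3](S)) → 1

== RESULT ==
d | h
8 | 2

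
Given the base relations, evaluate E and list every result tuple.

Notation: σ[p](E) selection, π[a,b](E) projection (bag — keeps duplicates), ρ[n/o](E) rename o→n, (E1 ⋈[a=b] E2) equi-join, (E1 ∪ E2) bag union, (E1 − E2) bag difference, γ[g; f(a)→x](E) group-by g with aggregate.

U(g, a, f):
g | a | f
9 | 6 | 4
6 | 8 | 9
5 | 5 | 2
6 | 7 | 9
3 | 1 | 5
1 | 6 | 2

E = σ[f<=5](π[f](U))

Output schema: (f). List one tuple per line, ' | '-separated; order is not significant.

Stepwise |·|:
  U → 6
  π[f](U) → 6
  σ[f<=5](π[f](U)) → 4

== RESULT ==
f
2
2
4
5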